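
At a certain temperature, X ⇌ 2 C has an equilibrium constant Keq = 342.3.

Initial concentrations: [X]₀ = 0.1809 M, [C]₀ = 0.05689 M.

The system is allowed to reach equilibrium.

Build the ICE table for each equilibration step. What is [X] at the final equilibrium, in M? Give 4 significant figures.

Q₀ = 0.01789 vs Keq = 342.3 ⇒ Q<K, forward
Step 1:
                  X         C
  I          0.1809   0.05689
  C         -0.1804    0.3608
  E       5.0964e-04    0.4177
  solve Keq expr → x = 0.1804; check Q = 342.3

[X]_eq = 5.0964e-04 M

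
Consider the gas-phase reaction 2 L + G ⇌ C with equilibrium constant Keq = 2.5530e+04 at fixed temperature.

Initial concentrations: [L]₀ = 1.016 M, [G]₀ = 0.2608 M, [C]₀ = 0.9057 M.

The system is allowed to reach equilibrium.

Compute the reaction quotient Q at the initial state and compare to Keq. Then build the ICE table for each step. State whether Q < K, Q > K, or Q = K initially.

Q₀ = 3.364 vs Keq = 2.5530e+04 ⇒ Q<K, forward
Step 1:
                   L          G          C
  I            1.016     0.2608     0.9057
  C          -0.5212    -0.2606     0.2606
  E           0.4948 1.8662e-04      1.166
  solve Keq expr → x = 0.2606; check Q = 2.5530e+04

Q₀ = 3.364; Q < K (proceeds forward)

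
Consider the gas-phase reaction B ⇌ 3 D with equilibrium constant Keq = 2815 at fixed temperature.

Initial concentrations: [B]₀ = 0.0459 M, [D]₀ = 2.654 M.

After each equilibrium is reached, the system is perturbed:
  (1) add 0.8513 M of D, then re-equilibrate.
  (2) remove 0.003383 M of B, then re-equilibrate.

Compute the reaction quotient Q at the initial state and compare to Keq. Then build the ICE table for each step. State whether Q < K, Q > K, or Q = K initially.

Q₀ = 407.3; Q < K (proceeds forward)

Q₀ = 407.3 vs Keq = 2815 ⇒ Q<K, forward
Step 1:
                    B           D
  init         0.0459       2.654
  Δ          -0.03836      0.1151
  eq         0.007543       2.769
  solve Keq expr → x = 0.03836; check Q = 2815
Then add 0.8513 M of D.
Step 2:
                    B           D
  init       0.007543        3.62
  Δ          0.008942    -0.02683
  eq          0.01649       3.594
  solve Keq expr → x = -0.008942; check Q = 2815
Then remove 0.003383 M of B.
Step 3:
                    B           D
  init         0.0131       3.594
  Δ          0.003249   -0.009748
  eq          0.01635       3.584
  solve Keq expr → x = -0.003249; check Q = 2815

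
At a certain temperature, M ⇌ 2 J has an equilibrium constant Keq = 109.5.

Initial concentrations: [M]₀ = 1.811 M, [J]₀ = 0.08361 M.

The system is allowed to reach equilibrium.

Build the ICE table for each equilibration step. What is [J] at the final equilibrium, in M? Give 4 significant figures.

Q₀ = 0.00386 vs Keq = 109.5 ⇒ Q<K, forward
Step 1:
                   M          J
  I            1.811    0.08361
  C             -1.7        3.4
  E           0.1108      3.484
  solve Keq expr → x = 1.7; check Q = 109.5

[J]_eq = 3.484 M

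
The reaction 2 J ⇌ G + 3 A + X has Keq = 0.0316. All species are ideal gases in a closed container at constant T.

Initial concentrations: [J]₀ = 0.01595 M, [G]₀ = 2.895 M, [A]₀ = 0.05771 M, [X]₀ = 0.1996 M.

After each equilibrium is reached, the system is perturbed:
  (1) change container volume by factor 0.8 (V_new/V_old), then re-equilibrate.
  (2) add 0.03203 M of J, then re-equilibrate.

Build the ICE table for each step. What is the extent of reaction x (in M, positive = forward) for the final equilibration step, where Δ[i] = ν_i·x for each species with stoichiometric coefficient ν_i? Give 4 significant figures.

Q₀ = 0.4366 vs Keq = 0.0316 ⇒ Q>K, reverse
Step 1:
                  J         G         A         X
  Initial   0.01595     2.895   0.05771    0.1996
  Change    0.01385 -0.006923  -0.02077 -0.006923
  Equil      0.0298     2.888   0.03694    0.1927
  solve Keq expr → x = -0.006923; check Q = 0.0316
Then change container volume by factor 0.8 (V_new/V_old).
Step 2:
                  J         G         A         X
  Initial   0.03724      3.61   0.04618    0.2408
  Change   0.004239 -0.002119 -0.006358 -0.002119
  Equil     0.04148     3.608   0.03982    0.2387
  solve Keq expr → x = -0.002119; check Q = 0.0316
Then add 0.03203 M of J.
Step 3:
                  J         G         A         X
  Initial   0.07351     3.608   0.03982    0.2387
  Change  -0.008893  0.004446   0.01334  0.004446
  Equil     0.06462     3.612   0.05316    0.2432
  solve Keq expr → x = 0.004446; check Q = 0.0316

x = 0.004446 M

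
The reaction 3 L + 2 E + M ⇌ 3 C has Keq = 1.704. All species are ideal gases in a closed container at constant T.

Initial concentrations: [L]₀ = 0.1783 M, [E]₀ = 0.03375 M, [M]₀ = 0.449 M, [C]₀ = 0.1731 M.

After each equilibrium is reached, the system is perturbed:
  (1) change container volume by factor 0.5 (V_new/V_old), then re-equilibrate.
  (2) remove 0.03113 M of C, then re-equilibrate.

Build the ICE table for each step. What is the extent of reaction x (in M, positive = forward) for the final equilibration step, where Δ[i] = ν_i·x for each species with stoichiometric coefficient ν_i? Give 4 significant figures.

Q₀ = 1789 vs Keq = 1.704 ⇒ Q>K, reverse
Step 1:
                    L           E           M           C
  init         0.1783     0.03375       0.449      0.1731
  Δ            0.1114     0.07426     0.03713     -0.1114
  eq           0.2897       0.108      0.4861     0.06171
  solve Keq expr → x = -0.03713; check Q = 1.704
Then change container volume by factor 0.5 (V_new/V_old).
Step 2:
                    L           E           M           C
  init         0.5794       0.216      0.9723      0.1234
  Δ          -0.06443    -0.04295    -0.02148     0.06443
  eq            0.515      0.1731      0.9508      0.1878
  solve Keq expr → x = 0.02148; check Q = 1.704
Then remove 0.03113 M of C.
Step 3:
                    L           E           M           C
  init          0.515      0.1731      0.9508      0.1567
  Δ          -0.01676    -0.01118   -0.005588     0.01676
  eq           0.4982      0.1619      0.9452      0.1735
  solve Keq expr → x = 0.005588; check Q = 1.704

x = 0.005588 M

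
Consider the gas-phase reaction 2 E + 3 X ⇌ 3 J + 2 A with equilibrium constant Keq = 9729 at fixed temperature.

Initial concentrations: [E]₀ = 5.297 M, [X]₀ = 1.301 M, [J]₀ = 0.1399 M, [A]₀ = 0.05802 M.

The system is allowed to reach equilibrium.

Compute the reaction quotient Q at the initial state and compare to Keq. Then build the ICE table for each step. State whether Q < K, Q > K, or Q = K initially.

Q₀ = 1.4918e-07 vs Keq = 9729 ⇒ Q<K, forward
Step 1:
                   E          X          J          A
  I            5.297      1.301     0.1399    0.05802
  C           -0.852     -1.278      1.278      0.852
  E            4.445    0.02307      1.418       0.91
  solve Keq expr → x = 0.426; check Q = 9729

Q₀ = 1.4918e-07; Q < K (proceeds forward)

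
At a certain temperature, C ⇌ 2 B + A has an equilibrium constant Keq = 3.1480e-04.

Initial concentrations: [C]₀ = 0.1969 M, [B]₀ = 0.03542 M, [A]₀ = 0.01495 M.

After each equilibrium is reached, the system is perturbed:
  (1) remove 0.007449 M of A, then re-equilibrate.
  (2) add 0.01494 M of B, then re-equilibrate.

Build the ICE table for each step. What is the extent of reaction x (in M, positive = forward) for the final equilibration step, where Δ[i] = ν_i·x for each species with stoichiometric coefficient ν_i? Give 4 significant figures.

x = -0.003716 M

Q₀ = 9.5256e-05 vs Keq = 3.1480e-04 ⇒ Q<K, forward
Step 1:
                    C           B           A
  Initial      0.1969     0.03542     0.01495
  Change    -0.007841     0.01568    0.007841
  Equil        0.1891      0.0511     0.02279
  solve Keq expr → x = 0.007841; check Q = 3.1480e-04
Then remove 0.007449 M of A.
Step 2:
                    C           B           A
  Initial      0.1891      0.0511     0.01534
  Change     -0.00284     0.00568     0.00284
  Equil        0.1862     0.05678     0.01818
  solve Keq expr → x = 0.00284; check Q = 3.1480e-04
Then add 0.01494 M of B.
Step 3:
                    C           B           A
  Initial      0.1862     0.07172     0.01818
  Change     0.003716   -0.007432   -0.003716
  Equil        0.1899     0.06429     0.01447
  solve Keq expr → x = -0.003716; check Q = 3.1480e-04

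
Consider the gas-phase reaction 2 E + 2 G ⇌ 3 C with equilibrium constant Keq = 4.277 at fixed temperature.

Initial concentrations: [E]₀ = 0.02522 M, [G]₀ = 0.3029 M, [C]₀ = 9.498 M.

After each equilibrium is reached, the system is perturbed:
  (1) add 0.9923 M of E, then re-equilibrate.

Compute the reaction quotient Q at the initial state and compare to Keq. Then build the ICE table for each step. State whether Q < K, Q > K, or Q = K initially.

Q₀ = 1.4683e+07; Q > K (proceeds reverse)

Q₀ = 1.4683e+07 vs Keq = 4.277 ⇒ Q>K, reverse
Step 1:
                   E          G          C
  Initial    0.02522     0.3029      9.498
  Change       2.447      2.447     -3.671
  Equil        2.473       2.75      5.827
  solve Keq expr → x = -1.224; check Q = 4.277
Then add 0.9923 M of E.
Step 2:
                   E          G          C
  Initial      3.465       2.75      5.827
  Change     -0.3182    -0.3182     0.4773
  Equil        3.147      2.432      6.304
  solve Keq expr → x = 0.1591; check Q = 4.277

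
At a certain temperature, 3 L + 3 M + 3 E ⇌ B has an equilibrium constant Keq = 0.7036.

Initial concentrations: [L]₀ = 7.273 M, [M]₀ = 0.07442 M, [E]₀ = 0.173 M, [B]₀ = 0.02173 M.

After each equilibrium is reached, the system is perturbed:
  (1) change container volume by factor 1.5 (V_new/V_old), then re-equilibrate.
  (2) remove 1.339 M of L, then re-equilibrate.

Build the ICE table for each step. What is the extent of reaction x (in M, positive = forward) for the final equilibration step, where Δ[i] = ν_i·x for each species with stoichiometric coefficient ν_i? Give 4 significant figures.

Q₀ = 26.47 vs Keq = 0.7036 ⇒ Q>K, reverse
Step 1:
                  L         M         E         B
  init        7.273   0.07442     0.173   0.02173
  Δ         0.04848   0.04848   0.04848  -0.01616
  eq          7.321    0.1229    0.2215  0.005569
  solve Keq expr → x = -0.01616; check Q = 0.7036
Then change container volume by factor 1.5 (V_new/V_old).
Step 2:
                  L         M         E         B
  init        4.881   0.08193    0.1477  0.003713
  Δ         0.01037   0.01037   0.01037 -0.003457
  eq          4.891   0.09231     0.158 2.5557e-04
  solve Keq expr → x = -0.003457; check Q = 0.7036
Then remove 1.339 M of L.
Step 3:
                  L         M         E         B
  init        3.552   0.09231     0.158 2.5557e-04
  Δ       4.6578e-04 4.6578e-04 4.6578e-04 -1.5526e-04
  eq          3.553   0.09277    0.1585 1.0031e-04
  solve Keq expr → x = -1.5526e-04; check Q = 0.7036

x = -1.5526e-04 M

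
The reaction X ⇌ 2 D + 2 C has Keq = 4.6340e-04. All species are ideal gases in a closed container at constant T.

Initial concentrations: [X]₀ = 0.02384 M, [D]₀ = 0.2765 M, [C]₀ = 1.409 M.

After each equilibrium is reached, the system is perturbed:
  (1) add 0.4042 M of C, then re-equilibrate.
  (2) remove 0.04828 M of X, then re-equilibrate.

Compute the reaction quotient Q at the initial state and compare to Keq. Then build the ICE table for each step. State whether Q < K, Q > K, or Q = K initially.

Q₀ = 6.367 vs Keq = 4.6340e-04 ⇒ Q>K, reverse
Step 1:
                  X         D         C
  Initial   0.02384    0.2765     1.409
  Change     0.1345    -0.269    -0.269
  Equil      0.1583  0.007514      1.14
  solve Keq expr → x = -0.1345; check Q = 4.6340e-04
Then add 0.4042 M of C.
Step 2:
                  X         D         C
  Initial    0.1583  0.007514     1.544
  Change  9.7136e-04 -0.001943 -0.001943
  Equil      0.1593  0.005571     1.542
  solve Keq expr → x = -9.7136e-04; check Q = 4.6340e-04
Then remove 0.04828 M of X.
Step 3:
                  X         D         C
  Initial     0.111  0.005571     1.542
  Change  4.5397e-04 -9.0794e-04 -9.0794e-04
  Equil      0.1115  0.004663     1.541
  solve Keq expr → x = -4.5397e-04; check Q = 4.6340e-04

Q₀ = 6.367; Q > K (proceeds reverse)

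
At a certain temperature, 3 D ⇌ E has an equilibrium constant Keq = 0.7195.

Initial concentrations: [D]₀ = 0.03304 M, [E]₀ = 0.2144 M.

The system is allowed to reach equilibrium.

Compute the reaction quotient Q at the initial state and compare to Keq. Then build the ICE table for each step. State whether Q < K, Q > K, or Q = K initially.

Q₀ = 5944 vs Keq = 0.7195 ⇒ Q>K, reverse
Step 1:
                    D           E
  init        0.03304      0.2144
  Δ            0.4295     -0.1432
  eq           0.4626     0.07122
  solve Keq expr → x = -0.1432; check Q = 0.7195

Q₀ = 5944; Q > K (proceeds reverse)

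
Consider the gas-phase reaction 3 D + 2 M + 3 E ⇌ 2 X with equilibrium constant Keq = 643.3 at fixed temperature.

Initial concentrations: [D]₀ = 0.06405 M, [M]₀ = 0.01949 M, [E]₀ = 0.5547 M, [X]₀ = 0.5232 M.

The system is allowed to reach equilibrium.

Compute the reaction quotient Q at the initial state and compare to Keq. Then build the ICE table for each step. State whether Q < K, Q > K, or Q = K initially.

Q₀ = 1.6069e+07; Q > K (proceeds reverse)

Q₀ = 1.6069e+07 vs Keq = 643.3 ⇒ Q>K, reverse
Step 1:
                  D         M         E         X
  I         0.06405   0.01949    0.5547    0.5232
  C          0.2091    0.1394    0.2091   -0.1394
  E          0.2731    0.1589    0.7638    0.3838
  solve Keq expr → x = -0.06968; check Q = 643.3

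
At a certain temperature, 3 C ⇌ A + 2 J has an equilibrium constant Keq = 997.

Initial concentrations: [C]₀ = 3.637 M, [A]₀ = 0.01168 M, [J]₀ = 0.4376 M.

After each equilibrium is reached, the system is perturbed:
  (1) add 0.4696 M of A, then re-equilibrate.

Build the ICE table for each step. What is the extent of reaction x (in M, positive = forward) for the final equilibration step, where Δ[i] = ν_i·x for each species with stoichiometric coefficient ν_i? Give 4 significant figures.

x = -0.007809 M

Q₀ = 4.6491e-05 vs Keq = 997 ⇒ Q<K, forward
Step 1:
                    C           A           J
  Initial       3.637     0.01168      0.4376
  Change       -3.432       1.144       2.288
  Equil         0.205       1.156       2.726
  solve Keq expr → x = 1.144; check Q = 997
Then add 0.4696 M of A.
Step 2:
                    C           A           J
  Initial       0.205       1.625       2.726
  Change      0.02343   -0.007809    -0.01562
  Equil        0.2284       1.617        2.71
  solve Keq expr → x = -0.007809; check Q = 997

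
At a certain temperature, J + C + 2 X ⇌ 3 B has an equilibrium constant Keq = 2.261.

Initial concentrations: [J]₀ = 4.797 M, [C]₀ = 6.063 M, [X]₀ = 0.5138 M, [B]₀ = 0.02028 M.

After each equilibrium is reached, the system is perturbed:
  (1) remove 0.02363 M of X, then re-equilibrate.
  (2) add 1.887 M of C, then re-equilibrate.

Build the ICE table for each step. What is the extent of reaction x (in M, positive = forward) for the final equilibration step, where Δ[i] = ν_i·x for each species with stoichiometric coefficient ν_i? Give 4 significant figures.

x = 0.00366 M

Q₀ = 1.0863e-06 vs Keq = 2.261 ⇒ Q<K, forward
Step 1:
                    J           C           X           B
  init          4.797       6.063      0.5138     0.02028
  Δ           -0.2207     -0.2207     -0.4413       0.662
  eq            4.576       5.842     0.07248      0.6823
  solve Keq expr → x = 0.2207; check Q = 2.261
Then remove 0.02363 M of X.
Step 2:
                    J           C           X           B
  init          4.576       5.842     0.04885      0.6823
  Δ          0.009504    0.009504     0.01901    -0.02851
  eq            4.586       5.852     0.06786      0.6537
  solve Keq expr → x = -0.009504; check Q = 2.261
Then add 1.887 M of C.
Step 3:
                    J           C           X           B
  init          4.586       7.739     0.06786      0.6537
  Δ          -0.00366    -0.00366   -0.007319     0.01098
  eq            4.582       7.735     0.06054      0.6647
  solve Keq expr → x = 0.00366; check Q = 2.261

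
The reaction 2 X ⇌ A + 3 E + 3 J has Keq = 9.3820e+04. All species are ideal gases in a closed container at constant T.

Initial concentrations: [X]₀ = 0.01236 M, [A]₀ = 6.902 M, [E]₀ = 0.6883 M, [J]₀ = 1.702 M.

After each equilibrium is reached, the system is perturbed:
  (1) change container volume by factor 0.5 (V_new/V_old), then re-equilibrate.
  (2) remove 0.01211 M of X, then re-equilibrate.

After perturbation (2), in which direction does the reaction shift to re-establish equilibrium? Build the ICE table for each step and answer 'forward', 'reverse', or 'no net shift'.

Q₀ = 7.2636e+04 vs Keq = 9.3820e+04 ⇒ Q<K, forward
Step 1:
                   X          A          E          J
  Initial    0.01236      6.902     0.6883      1.702
  Change   -0.001413 7.0666e-04    0.00212    0.00212
  Equil      0.01095      6.903     0.6904      1.704
  solve Keq expr → x = 7.0666e-04; check Q = 9.3820e+04
Then change container volume by factor 0.5 (V_new/V_old).
Step 2:
                   X          A          E          J
  Initial    0.02189      13.81      1.381      3.408
  Change     0.08029   -0.04014    -0.1204    -0.1204
  Equil       0.1022      13.77       1.26      3.288
  solve Keq expr → x = -0.04014; check Q = 9.3820e+04
Then remove 0.01211 M of X.
Step 3:
                   X          A          E          J
  Initial    0.09007      13.77       1.26      3.288
  Change     0.00967  -0.004835    -0.0145    -0.0145
  Equil      0.09974      13.76      1.246      3.273
  solve Keq expr → x = -0.004835; check Q = 9.3820e+04

Direction: reverse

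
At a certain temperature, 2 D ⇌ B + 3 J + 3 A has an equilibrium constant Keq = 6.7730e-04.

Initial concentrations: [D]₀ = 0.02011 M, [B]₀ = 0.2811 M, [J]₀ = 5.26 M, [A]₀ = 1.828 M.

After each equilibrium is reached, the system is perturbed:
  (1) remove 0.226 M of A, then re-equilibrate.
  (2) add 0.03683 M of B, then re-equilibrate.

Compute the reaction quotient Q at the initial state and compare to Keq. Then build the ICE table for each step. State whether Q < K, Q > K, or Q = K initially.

Q₀ = 6.1791e+05 vs Keq = 6.7730e-04 ⇒ Q>K, reverse
Step 1:
                   D          B          J          A
  init       0.02011     0.2811       5.26      1.828
  Δ           0.5622    -0.2811    -0.8433    -0.8433
  eq          0.5823 2.7917e-06      4.417     0.9847
  solve Keq expr → x = -0.2811; check Q = 6.7730e-04
Then remove 0.226 M of A.
Step 2:
                   D          B          J          A
  init        0.5823 2.7917e-06      4.417     0.7587
  Δ       -6.6223e-06 3.3112e-06 9.9335e-06 9.9335e-06
  eq          0.5823 6.1028e-06      4.417     0.7587
  solve Keq expr → x = 3.3112e-06; check Q = 6.7730e-04
Then add 0.03683 M of B.
Step 3:
                   D          B          J          A
  init        0.5823    0.03684      4.417     0.7587
  Δ          0.07365   -0.03682    -0.1105    -0.1105
  eq          0.6559 1.3396e-05      4.306     0.6483
  solve Keq expr → x = -0.03682; check Q = 6.7730e-04

Q₀ = 6.1791e+05; Q > K (proceeds reverse)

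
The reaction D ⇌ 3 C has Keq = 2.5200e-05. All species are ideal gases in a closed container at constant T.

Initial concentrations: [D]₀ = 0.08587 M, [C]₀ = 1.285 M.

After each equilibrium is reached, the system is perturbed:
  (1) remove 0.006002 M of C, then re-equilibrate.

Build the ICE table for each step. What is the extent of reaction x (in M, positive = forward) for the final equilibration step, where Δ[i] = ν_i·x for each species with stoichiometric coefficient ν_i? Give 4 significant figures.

x = 0.00199 M

Q₀ = 24.71 vs Keq = 2.5200e-05 ⇒ Q>K, reverse
Step 1:
                  D         C
  Initial   0.08587     1.285
  Change     0.4205    -1.262
  Equil      0.5064   0.02337
  solve Keq expr → x = -0.4205; check Q = 2.5200e-05
Then remove 0.006002 M of C.
Step 2:
                  D         C
  Initial    0.5064   0.01737
  Change   -0.00199  0.005971
  Equil      0.5044   0.02334
  solve Keq expr → x = 0.00199; check Q = 2.5200e-05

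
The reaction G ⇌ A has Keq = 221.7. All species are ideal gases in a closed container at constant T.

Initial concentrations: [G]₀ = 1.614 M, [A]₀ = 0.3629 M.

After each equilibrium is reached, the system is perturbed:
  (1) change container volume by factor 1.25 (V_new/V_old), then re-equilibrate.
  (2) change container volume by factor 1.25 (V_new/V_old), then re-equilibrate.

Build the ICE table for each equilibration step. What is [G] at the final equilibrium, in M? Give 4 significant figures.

[G]_eq = 0.005681 M

Q₀ = 0.2248 vs Keq = 221.7 ⇒ Q<K, forward
Step 1:
                  G         A
  I           1.614    0.3629
  C          -1.605     1.605
  E        0.008877     1.968
  solve Keq expr → x = 1.605; check Q = 221.7
Then change container volume by factor 1.25 (V_new/V_old).
Step 2:
                  G         A
  I        0.007102     1.574
  C               0         0
  E        0.007102     1.574
  solve Keq expr → x = 0; check Q = 221.7
Then change container volume by factor 1.25 (V_new/V_old).
Step 3:
                  G         A
  I        0.005681      1.26
  C               0         0
  E        0.005681      1.26
  solve Keq expr → x = 0; check Q = 221.7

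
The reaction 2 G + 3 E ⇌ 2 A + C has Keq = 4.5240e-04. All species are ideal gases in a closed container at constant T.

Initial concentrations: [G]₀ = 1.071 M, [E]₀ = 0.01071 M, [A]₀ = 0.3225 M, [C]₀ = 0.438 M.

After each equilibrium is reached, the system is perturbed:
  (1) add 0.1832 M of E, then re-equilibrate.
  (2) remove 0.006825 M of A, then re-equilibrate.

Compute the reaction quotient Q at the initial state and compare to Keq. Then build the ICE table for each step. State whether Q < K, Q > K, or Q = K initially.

Q₀ = 3.2329e+04; Q > K (proceeds reverse)

Q₀ = 3.2329e+04 vs Keq = 4.5240e-04 ⇒ Q>K, reverse
Step 1:
                   G          E          A          C
  Initial      1.071    0.01071     0.3225      0.438
  Change       0.305     0.4574     -0.305    -0.1525
  Equil        1.376     0.4681    0.01754     0.2855
  solve Keq expr → x = -0.1525; check Q = 4.5240e-04
Then add 0.1832 M of E.
Step 2:
                   G          E          A          C
  Initial      1.376     0.6513    0.01754     0.2855
  Change   -0.009841   -0.01476   0.009841    0.00492
  Equil        1.366     0.6366    0.02738     0.2904
  solve Keq expr → x = 0.00492; check Q = 4.5240e-04
Then remove 0.006825 M of A.
Step 3:
                   G          E          A          C
  Initial      1.366     0.6366    0.02056     0.2904
  Change   -0.005993  -0.008989   0.005993   0.002996
  Equil         1.36     0.6276    0.02655     0.2934
  solve Keq expr → x = 0.002996; check Q = 4.5240e-04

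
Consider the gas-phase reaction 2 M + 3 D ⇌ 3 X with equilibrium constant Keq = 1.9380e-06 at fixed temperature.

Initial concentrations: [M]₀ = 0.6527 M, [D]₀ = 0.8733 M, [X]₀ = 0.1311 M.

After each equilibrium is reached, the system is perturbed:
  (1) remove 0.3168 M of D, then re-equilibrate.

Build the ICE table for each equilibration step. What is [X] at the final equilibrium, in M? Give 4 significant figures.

Q₀ = 0.007941 vs Keq = 1.9380e-06 ⇒ Q>K, reverse
Step 1:
                    M           D           X
  I            0.6527      0.8733      0.1311
  C           0.08068       0.121      -0.121
  E            0.7334      0.9943     0.01008
  solve Keq expr → x = -0.04034; check Q = 1.9380e-06
Then remove 0.3168 M of D.
Step 2:
                    M           D           X
  I            0.7334      0.6775     0.01008
  C          0.002111    0.003167   -0.003167
  E            0.7355      0.6807    0.006915
  solve Keq expr → x = -0.001056; check Q = 1.9380e-06

[X]_eq = 0.006915 M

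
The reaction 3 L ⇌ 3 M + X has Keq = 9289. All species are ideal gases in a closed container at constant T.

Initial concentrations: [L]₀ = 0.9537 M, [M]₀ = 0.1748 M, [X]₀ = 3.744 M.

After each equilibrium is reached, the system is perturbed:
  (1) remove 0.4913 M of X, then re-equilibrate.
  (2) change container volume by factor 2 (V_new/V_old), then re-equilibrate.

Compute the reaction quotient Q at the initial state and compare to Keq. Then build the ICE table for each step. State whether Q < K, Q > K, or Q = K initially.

Q₀ = 0.02305; Q < K (proceeds forward)

Q₀ = 0.02305 vs Keq = 9289 ⇒ Q<K, forward
Step 1:
                   L          M          X
  init        0.9537     0.1748      3.744
  Δ          -0.8742     0.8742     0.2914
  eq         0.07945      1.049      4.035
  solve Keq expr → x = 0.2914; check Q = 9289
Then remove 0.4913 M of X.
Step 2:
                   L          M          X
  init       0.07945      1.049      3.544
  Δ         -0.00313    0.00313   0.001043
  eq         0.07632      1.052      3.545
  solve Keq expr → x = 0.001043; check Q = 9289
Then change container volume by factor 2 (V_new/V_old).
Step 3:
                   L          M          X
  init       0.03816     0.5261      1.773
  Δ         -0.00743    0.00743   0.002477
  eq         0.03073     0.5335      1.775
  solve Keq expr → x = 0.002477; check Q = 9289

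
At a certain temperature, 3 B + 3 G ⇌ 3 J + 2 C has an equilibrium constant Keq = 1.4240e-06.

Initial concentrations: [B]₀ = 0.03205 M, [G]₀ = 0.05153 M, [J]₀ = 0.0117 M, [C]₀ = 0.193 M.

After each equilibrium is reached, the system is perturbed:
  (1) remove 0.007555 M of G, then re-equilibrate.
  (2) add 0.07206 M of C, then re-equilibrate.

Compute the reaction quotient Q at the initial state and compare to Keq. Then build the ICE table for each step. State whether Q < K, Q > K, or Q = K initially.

Q₀ = 13.24; Q > K (proceeds reverse)

Q₀ = 13.24 vs Keq = 1.4240e-06 ⇒ Q>K, reverse
Step 1:
                   B          G          J          C
  I          0.03205    0.05153     0.0117      0.193
  C           0.0116     0.0116    -0.0116  -0.007736
  E          0.04365    0.06313 9.5413e-05     0.1853
  solve Keq expr → x = -0.003868; check Q = 1.4240e-06
Then remove 0.007555 M of G.
Step 2:
                   B          G          J          C
  I          0.04365    0.05558 9.5413e-05     0.1853
  C       1.1376e-05 1.1376e-05 -1.1376e-05 -7.5839e-06
  E          0.04367    0.05559 8.4037e-05     0.1853
  solve Keq expr → x = -3.7920e-06; check Q = 1.4240e-06
Then add 0.07206 M of C.
Step 3:
                   B          G          J          C
  I          0.04367    0.05559 8.4037e-05     0.2573
  C       1.6484e-05 1.6484e-05 -1.6484e-05 -1.0989e-05
  E          0.04368    0.05561 6.7553e-05     0.2573
  solve Keq expr → x = -5.4946e-06; check Q = 1.4240e-06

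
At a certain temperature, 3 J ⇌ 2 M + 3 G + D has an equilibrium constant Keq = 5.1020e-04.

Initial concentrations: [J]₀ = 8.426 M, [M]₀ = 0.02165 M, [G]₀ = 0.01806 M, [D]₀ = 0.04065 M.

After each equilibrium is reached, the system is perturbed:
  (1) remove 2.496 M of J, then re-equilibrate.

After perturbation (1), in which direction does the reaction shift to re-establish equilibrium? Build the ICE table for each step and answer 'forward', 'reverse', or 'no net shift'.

Direction: reverse

Q₀ = 1.8761e-13 vs Keq = 5.1020e-04 ⇒ Q<K, forward
Step 1:
                  J         M         G         D
  I           8.426   0.02165   0.01806   0.04065
  C          -1.018    0.6788     1.018    0.3394
  E           7.408    0.7004     1.036      0.38
  solve Keq expr → x = 0.3394; check Q = 5.1020e-04
Then remove 2.496 M of J.
Step 2:
                  J         M         G         D
  I           4.912    0.7004     1.036      0.38
  C          0.1806   -0.1204   -0.1806   -0.0602
  E           5.092      0.58    0.8556    0.3198
  solve Keq expr → x = -0.0602; check Q = 5.1020e-04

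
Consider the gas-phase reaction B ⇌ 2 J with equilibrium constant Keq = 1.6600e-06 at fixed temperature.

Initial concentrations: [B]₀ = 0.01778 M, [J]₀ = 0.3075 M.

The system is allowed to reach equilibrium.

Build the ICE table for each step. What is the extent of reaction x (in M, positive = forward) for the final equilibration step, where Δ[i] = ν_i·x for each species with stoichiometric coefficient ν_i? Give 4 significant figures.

Q₀ = 5.318 vs Keq = 1.6600e-06 ⇒ Q>K, reverse
Step 1:
                    B           J
  Initial     0.01778      0.3075
  Change       0.1535      -0.307
  Equil        0.1713  5.3320e-04
  solve Keq expr → x = -0.1535; check Q = 1.6600e-06

x = -0.1535 M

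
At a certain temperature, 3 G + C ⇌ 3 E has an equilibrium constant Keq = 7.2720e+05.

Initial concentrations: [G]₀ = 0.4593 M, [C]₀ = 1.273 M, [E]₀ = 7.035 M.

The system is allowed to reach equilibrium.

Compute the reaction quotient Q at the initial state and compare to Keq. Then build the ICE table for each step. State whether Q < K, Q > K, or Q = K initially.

Q₀ = 2823; Q < K (proceeds forward)

Q₀ = 2823 vs Keq = 7.2720e+05 ⇒ Q<K, forward
Step 1:
                   G          C          E
  Initial     0.4593      1.273      7.035
  Change     -0.3805    -0.1268     0.3805
  Equil       0.0788      1.146      7.416
  solve Keq expr → x = 0.1268; check Q = 7.2720e+05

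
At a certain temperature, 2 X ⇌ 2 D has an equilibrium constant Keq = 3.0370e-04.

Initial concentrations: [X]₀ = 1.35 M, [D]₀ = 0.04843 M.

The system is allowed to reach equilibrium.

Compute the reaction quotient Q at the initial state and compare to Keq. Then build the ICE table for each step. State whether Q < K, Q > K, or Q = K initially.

Q₀ = 0.001287 vs Keq = 3.0370e-04 ⇒ Q>K, reverse
Step 1:
                    X           D
  I              1.35     0.04843
  C           0.02448    -0.02448
  E             1.374     0.02395
  solve Keq expr → x = -0.01224; check Q = 3.0370e-04

Q₀ = 0.001287; Q > K (proceeds reverse)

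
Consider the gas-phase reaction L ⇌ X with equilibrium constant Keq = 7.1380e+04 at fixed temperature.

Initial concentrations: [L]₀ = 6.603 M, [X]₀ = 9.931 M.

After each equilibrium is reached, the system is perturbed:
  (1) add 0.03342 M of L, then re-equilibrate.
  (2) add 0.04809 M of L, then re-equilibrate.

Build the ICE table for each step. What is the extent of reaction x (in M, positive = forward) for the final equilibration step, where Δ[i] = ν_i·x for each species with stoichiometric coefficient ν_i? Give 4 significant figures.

x = 0.04809 M

Q₀ = 1.504 vs Keq = 7.1380e+04 ⇒ Q<K, forward
Step 1:
                   L          X
  I            6.603      9.931
  C           -6.603      6.603
  E       2.3163e-04      16.53
  solve Keq expr → x = 6.603; check Q = 7.1380e+04
Then add 0.03342 M of L.
Step 2:
                   L          X
  I          0.03365      16.53
  C         -0.03342    0.03342
  E       2.3210e-04      16.57
  solve Keq expr → x = 0.03342; check Q = 7.1380e+04
Then add 0.04809 M of L.
Step 3:
                   L          X
  I          0.04832      16.57
  C         -0.04809    0.04809
  E       2.3277e-04      16.62
  solve Keq expr → x = 0.04809; check Q = 7.1380e+04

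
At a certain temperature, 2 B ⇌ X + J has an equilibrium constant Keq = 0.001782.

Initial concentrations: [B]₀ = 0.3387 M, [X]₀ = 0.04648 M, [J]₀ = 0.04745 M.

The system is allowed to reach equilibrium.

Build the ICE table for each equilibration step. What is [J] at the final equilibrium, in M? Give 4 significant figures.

[J]_eq = 0.01733 M

Q₀ = 0.01923 vs Keq = 0.001782 ⇒ Q>K, reverse
Step 1:
                  B         X         J
  init       0.3387   0.04648   0.04745
  Δ         0.06023  -0.03012  -0.03012
  eq         0.3989   0.01636   0.01733
  solve Keq expr → x = -0.03012; check Q = 0.001782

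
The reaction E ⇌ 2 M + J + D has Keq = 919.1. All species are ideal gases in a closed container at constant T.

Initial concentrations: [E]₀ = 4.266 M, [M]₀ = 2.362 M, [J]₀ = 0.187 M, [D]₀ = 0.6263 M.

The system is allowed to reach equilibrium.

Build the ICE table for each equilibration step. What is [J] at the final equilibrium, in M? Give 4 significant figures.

[J]_eq = 3.379 M

Q₀ = 0.1532 vs Keq = 919.1 ⇒ Q<K, forward
Step 1:
                    E           M           J           D
  init          4.266       2.362       0.187      0.6263
  Δ            -3.192       6.384       3.192       3.192
  eq            1.074       8.746       3.379       3.818
  solve Keq expr → x = 3.192; check Q = 919.1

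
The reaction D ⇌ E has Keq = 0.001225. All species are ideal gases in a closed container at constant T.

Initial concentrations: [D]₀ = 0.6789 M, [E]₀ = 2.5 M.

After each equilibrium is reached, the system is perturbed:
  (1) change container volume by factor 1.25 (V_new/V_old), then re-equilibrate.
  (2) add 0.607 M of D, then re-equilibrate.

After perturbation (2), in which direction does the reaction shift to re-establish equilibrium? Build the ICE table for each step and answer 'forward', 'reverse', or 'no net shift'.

Direction: forward

Q₀ = 3.682 vs Keq = 0.001225 ⇒ Q>K, reverse
Step 1:
                  D         E
  init       0.6789       2.5
  Δ           2.496    -2.496
  eq          3.175  0.003889
  solve Keq expr → x = -2.496; check Q = 0.001225
Then change container volume by factor 1.25 (V_new/V_old).
Step 2:
                  D         E
  init         2.54  0.003112
  Δ               0         0
  eq           2.54  0.003112
  solve Keq expr → x = 0; check Q = 0.001225
Then add 0.607 M of D.
Step 3:
                  D         E
  init        3.147  0.003112
  Δ       -7.4267e-04 7.4267e-04
  eq          3.146  0.003854
  solve Keq expr → x = 7.4267e-04; check Q = 0.001225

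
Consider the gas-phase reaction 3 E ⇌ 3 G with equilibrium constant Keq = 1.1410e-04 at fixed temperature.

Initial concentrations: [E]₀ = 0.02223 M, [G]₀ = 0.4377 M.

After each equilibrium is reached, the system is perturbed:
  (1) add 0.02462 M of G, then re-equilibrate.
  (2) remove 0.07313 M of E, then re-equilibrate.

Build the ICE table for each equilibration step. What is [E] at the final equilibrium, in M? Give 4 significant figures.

Q₀ = 7633 vs Keq = 1.1410e-04 ⇒ Q>K, reverse
Step 1:
                   E          G
  Initial    0.02223     0.4377
  Change      0.4164    -0.4164
  Equil       0.4387    0.02128
  solve Keq expr → x = -0.1388; check Q = 1.1410e-04
Then add 0.02462 M of G.
Step 2:
                   E          G
  Initial     0.4387     0.0459
  Change     0.02348   -0.02348
  Equil       0.4621    0.02241
  solve Keq expr → x = -0.007827; check Q = 1.1410e-04
Then remove 0.07313 M of E.
Step 3:
                   E          G
  Initial      0.389    0.02241
  Change    0.003383  -0.003383
  Equil       0.3924    0.01903
  solve Keq expr → x = -0.001128; check Q = 1.1410e-04

[E]_eq = 0.3924 M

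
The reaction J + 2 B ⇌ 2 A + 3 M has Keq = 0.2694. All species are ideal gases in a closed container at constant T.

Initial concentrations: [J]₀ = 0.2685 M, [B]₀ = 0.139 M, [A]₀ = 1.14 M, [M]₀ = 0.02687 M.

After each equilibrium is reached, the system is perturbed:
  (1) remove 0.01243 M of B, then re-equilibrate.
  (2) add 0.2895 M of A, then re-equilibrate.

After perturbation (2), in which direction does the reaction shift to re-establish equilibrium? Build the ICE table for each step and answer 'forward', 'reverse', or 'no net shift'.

Direction: reverse

Q₀ = 0.00486 vs Keq = 0.2694 ⇒ Q<K, forward
Step 1:
                   J          B          A          M
  init        0.2685      0.139       1.14    0.02687
  Δ         -0.01786   -0.03573    0.03573    0.05359
  eq          0.2506     0.1033      1.176    0.08046
  solve Keq expr → x = 0.01786; check Q = 0.2694
Then remove 0.01243 M of B.
Step 2:
                   J          B          A          M
  init        0.2506    0.09084      1.176    0.08046
  Δ         0.001546   0.003092  -0.003092  -0.004638
  eq          0.2522    0.09393      1.173    0.07582
  solve Keq expr → x = -0.001546; check Q = 0.2694
Then add 0.2895 M of A.
Step 3:
                   J          B          A          M
  init        0.2522    0.09393      1.462    0.07582
  Δ         0.002547   0.005094  -0.005094  -0.007641
  eq          0.2547    0.09903      1.457    0.06818
  solve Keq expr → x = -0.002547; check Q = 0.2694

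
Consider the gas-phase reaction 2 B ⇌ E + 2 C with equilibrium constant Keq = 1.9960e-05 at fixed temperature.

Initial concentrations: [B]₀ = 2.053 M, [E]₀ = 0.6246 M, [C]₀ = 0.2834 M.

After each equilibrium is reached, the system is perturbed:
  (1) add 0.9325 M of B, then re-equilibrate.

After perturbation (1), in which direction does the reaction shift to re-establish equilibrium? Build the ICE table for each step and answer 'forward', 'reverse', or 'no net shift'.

Direction: forward

Q₀ = 0.0119 vs Keq = 1.9960e-05 ⇒ Q>K, reverse
Step 1:
                    B           E           C
  Initial       2.053      0.6246      0.2834
  Change       0.2686     -0.1343     -0.2686
  Equil         2.322      0.4903     0.01481
  solve Keq expr → x = -0.1343; check Q = 1.9960e-05
Then add 0.9325 M of B.
Step 2:
                    B           E           C
  Initial       3.254      0.4903     0.01481
  Change    -0.005851    0.002925    0.005851
  Equil         3.248      0.4932     0.02066
  solve Keq expr → x = 0.002925; check Q = 1.9960e-05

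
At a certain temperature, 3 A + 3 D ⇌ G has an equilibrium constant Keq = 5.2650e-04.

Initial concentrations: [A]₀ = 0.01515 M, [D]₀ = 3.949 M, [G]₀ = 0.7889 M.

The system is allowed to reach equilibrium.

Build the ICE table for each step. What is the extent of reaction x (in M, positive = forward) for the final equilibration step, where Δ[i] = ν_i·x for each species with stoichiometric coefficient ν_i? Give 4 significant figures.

x = -0.4977 M

Q₀ = 3684 vs Keq = 5.2650e-04 ⇒ Q>K, reverse
Step 1:
                  A         D         G
  Initial   0.01515     3.949    0.7889
  Change      1.493     1.493   -0.4977
  Equil       1.508     5.442    0.2912
  solve Keq expr → x = -0.4977; check Q = 5.2650e-04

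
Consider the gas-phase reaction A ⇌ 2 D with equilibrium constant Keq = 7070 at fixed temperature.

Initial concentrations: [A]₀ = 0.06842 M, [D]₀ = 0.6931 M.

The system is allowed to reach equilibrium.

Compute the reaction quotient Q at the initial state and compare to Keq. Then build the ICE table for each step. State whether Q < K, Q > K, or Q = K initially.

Q₀ = 7.021 vs Keq = 7070 ⇒ Q<K, forward
Step 1:
                  A         D
  Initial   0.06842    0.6931
  Change   -0.06832    0.1366
  Equil   9.7380e-05    0.8297
  solve Keq expr → x = 0.06832; check Q = 7070

Q₀ = 7.021; Q < K (proceeds forward)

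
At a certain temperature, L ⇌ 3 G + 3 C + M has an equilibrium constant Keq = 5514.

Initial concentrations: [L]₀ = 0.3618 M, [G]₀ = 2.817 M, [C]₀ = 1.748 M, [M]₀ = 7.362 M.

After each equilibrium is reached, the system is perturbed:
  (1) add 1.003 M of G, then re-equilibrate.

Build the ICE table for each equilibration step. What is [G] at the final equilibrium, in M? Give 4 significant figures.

[G]_eq = 3.793 M

Q₀ = 2429 vs Keq = 5514 ⇒ Q<K, forward
Step 1:
                   L          G          C          M
  I           0.3618      2.817      1.748      7.362
  C         -0.07351     0.2205     0.2205    0.07351
  E           0.2883      3.038      1.969      7.436
  solve Keq expr → x = 0.07351; check Q = 5514
Then add 1.003 M of G.
Step 2:
                   L          G          C          M
  I           0.2883      4.041      1.969      7.436
  C          0.08254    -0.2476    -0.2476   -0.08254
  E           0.3708      3.793      1.721      7.353
  solve Keq expr → x = -0.08254; check Q = 5514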